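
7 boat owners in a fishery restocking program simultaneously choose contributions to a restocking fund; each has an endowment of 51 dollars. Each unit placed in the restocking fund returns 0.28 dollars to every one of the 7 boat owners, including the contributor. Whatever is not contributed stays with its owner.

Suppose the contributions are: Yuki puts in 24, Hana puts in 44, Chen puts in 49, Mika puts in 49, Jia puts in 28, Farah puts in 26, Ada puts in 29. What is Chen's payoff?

71.72 dollars

Total contributed: 24 + 44 + 49 + 49 + 28 + 26 + 29 = 249.
Each receives 0.28 × 249 = 69.72 from the restocking fund.
Chen keeps 51 − 49 = 2, so Chen's payoff is 2 + 69.72 = 71.72.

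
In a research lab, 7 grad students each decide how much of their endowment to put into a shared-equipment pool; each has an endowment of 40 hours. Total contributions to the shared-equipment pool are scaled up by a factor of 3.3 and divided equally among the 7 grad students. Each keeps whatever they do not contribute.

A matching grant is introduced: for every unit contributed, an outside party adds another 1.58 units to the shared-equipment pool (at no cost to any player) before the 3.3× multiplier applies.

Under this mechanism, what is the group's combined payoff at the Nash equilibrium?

2383.92 hours

The effective private return per unit is now 3.3 × 2.58 / 7 = 1.2163 > 1, so every player's dominant strategy flips to full contribution.
So the Nash equilibrium is full contribution by all 7; the group earns 3.3 × 2.58 × 280 = 2383.92.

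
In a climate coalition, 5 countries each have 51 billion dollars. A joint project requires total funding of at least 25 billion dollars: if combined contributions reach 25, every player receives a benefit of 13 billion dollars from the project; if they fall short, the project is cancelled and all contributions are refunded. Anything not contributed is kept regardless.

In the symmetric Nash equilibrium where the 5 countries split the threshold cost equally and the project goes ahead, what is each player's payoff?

59 billion dollars

Equal share of the threshold: 25/5 = 5.
At this profile no one gains by cutting their contribution: any cut drops the total below 25, the project is cancelled, contributions are refunded, and the deviator ends with 51, which is less than 51 − 5 + 13 = 59. Contributing more than 5 just wastes the excess. So contributing exactly 5 is a best response.
Each player's payoff: 51 − 5 + 13 = 59.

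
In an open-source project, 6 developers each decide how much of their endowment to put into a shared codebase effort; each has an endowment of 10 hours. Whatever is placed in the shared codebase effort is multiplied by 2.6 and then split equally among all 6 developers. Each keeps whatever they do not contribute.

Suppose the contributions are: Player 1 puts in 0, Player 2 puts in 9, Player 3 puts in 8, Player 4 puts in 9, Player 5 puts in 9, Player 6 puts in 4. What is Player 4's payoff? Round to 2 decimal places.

17.90 hours

Total contributed: 0 + 9 + 8 + 9 + 9 + 4 = 39.
Each receives 2.6 × 39 / 6 = 16.90 from the shared codebase effort.
Player 4 keeps 10 − 9 = 1, so Player 4's payoff is 1 + 16.90 = 17.90.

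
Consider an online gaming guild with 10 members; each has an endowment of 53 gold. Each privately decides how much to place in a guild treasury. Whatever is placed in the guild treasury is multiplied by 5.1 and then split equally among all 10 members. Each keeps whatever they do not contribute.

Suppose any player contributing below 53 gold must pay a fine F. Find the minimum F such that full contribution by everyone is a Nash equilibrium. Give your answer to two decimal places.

25.97 gold

Given the others contribute fully, the best deviation is to contribute 0 (any partial contribution still incurs the fine and gives up units whose private return 0.5100 is below 1).
Deviating from 53 to 0 saves 53 gold but forfeits the deviator's share of the drop in the guild treasury: 5.1/10 × 53 = 27.03.
So the deviation gain is 53 − 27.03 = 25.97, and the fine must be at least 25.97 gold to wipe it out.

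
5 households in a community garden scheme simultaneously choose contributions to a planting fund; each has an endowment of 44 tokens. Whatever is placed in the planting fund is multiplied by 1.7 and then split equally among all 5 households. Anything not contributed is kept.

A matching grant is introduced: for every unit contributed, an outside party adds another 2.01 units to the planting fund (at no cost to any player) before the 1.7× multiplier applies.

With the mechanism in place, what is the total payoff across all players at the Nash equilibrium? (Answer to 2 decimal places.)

Under the mechanism each unit contributed yields 1.7 × 3.01 / 5 = 1.0234 back to its contributor per unit of net cost, which exceeds 1, making full contribution the dominant choice for everyone.
At the Nash equilibrium everyone contributes 44. Group total payoff = 1.7 × 3.01 × 220 = 1125.74.

1125.74 tokens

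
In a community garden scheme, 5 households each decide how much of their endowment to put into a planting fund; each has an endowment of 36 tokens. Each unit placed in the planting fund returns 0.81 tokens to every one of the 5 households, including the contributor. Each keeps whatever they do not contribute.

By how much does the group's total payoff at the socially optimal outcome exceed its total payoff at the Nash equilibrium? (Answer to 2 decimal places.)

549.00 tokens

The private return per contributed unit is 0.81 < 1, so contributing 0 is dominant for every player. At the Nash equilibrium everyone keeps their 36, and the group total is 5 × 36 = 180.
Each contributed unit returns 4.050 to the group as a whole (0.81 to each of 5 players), which exceeds 1, so the social optimum is full contribution: group total = 4.050 × 180 = 729.00.
Efficiency loss = 729.00 − 180 = 549.00.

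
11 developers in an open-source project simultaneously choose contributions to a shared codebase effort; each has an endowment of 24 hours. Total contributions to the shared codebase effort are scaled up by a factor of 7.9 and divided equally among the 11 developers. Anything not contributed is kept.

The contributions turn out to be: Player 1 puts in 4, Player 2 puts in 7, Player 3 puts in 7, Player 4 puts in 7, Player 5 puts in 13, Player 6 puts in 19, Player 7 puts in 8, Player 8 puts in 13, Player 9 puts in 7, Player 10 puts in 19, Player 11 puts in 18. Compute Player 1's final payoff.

107.62 hours

Total contributed: 4 + 7 + 7 + 7 + 13 + 19 + 8 + 13 + 7 + 19 + 18 = 122.
Each receives 7.9 × 122 / 11 = 87.62 from the shared codebase effort.
Player 1 keeps 24 − 4 = 20, so Player 1's payoff is 20 + 87.62 = 107.62.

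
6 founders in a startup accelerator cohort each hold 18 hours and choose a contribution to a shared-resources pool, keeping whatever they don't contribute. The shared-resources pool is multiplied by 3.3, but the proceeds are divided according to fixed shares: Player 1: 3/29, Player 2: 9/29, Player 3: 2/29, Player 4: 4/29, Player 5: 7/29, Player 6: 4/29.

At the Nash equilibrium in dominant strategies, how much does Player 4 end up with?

Player j's private return per contributed unit is 3.3 × (j's share). Contributing is weakly dominant for j when that share is at least 1/3.3 = 0.3030, and contributing 0 is dominant otherwise.
Only Player 2 (9/29) clears that bar, contributing 18; the remaining 5 contribute 0. Total contributed: 18.
Player 4 keeps 18 and receives 3.3 × 18 × 4/29 = 8.19 from the shared-resources pool, for a payoff of 26.19.

26.19 hours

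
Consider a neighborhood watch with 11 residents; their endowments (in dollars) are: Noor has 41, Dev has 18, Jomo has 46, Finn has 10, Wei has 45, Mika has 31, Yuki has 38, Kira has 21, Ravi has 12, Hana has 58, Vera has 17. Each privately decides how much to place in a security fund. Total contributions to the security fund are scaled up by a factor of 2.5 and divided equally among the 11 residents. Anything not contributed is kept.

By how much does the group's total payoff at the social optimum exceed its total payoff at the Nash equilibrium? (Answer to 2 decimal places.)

The private return per contributed unit is 2.5/11 = 0.2273 < 1 for every player regardless of endowment, so the Nash equilibrium is zero contribution and the group total is Σ E_j = 41 + 18 + 46 + 10 + 45 + 31 + 38 + 21 + 12 + 58 + 17 = 337.
Each contributed unit returns 2.500 to the group, so the social optimum is full contribution by everyone: group total = 2.500 × 337 = 842.50.
Efficiency loss = (2.500 − 1) × 337 = 505.50.

505.50 dollars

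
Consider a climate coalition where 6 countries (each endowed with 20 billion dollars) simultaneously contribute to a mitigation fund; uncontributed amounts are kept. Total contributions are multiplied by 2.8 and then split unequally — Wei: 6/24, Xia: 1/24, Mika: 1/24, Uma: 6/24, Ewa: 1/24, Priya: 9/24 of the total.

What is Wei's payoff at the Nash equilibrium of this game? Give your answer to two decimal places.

Each unit j contributes comes back to j as 2.8 × (j's share), so j prefers to contribute only if that share exceeds 1/2.8 = 0.3571; otherwise keeping the unit dominates.
Only Priya (9/24) clears that bar, contributing 20; the remaining 5 contribute 0. Total contributed: 20.
Wei keeps 20 and receives 2.8 × 20 × 6/24 = 14.00 from the mitigation fund, for a payoff of 34.00.

34.00 billion dollars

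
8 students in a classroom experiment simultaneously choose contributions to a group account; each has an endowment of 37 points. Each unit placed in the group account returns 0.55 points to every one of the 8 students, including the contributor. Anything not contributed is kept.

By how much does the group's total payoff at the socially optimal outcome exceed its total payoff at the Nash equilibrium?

1006.40 points

The private return per contributed unit is 0.55 < 1, so contributing 0 is dominant for every player. At the Nash equilibrium everyone keeps their 37, and the group total is 8 × 37 = 296.
Each contributed unit returns 4.400 to the group as a whole (0.55 to each of 8 players), which exceeds 1, so the social optimum is full contribution: group total = 4.400 × 296 = 1302.40.
Efficiency loss = 1302.40 − 296 = 1006.40.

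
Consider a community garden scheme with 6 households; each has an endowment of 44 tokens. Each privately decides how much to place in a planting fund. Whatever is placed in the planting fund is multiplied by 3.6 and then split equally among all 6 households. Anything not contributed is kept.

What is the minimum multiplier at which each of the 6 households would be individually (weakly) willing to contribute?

6

A contributed unit returns (multiplier)/6 to its contributor.
This reaches 1 exactly when the multiplier is 6.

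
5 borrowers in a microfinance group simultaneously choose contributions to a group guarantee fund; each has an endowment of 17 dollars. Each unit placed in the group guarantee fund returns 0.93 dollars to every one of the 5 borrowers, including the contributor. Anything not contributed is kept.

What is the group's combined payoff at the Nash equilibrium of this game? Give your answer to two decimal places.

The private return per contributed unit is 0.93 < 1, so contributing 0 is dominant for every player. At the Nash equilibrium everyone keeps their 17, and the group total is 5 × 17 = 85.

85.00 dollars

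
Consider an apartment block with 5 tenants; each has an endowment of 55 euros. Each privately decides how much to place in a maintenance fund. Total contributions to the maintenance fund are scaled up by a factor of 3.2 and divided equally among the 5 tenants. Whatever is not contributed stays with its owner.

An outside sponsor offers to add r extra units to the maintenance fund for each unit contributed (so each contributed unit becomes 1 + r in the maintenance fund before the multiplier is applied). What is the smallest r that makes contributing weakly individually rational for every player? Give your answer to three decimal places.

0.563

With matching at rate r, one contributed unit becomes (1 + r) in the maintenance fund and returns 3.2 × (1 + r) / 5 to the contributor.
Setting this equal to 1: 1 + r = 5/3.2 = 1.5625.
So the minimum matching rate is r = 1.5625 − 1 = 0.563.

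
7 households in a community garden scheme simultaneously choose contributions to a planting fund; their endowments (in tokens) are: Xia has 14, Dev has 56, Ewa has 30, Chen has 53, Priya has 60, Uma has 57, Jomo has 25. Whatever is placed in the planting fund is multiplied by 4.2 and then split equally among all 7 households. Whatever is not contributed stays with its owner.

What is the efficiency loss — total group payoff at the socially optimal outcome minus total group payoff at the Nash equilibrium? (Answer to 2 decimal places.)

The private return per contributed unit is 4.2/7 = 0.6000 < 1 for every player regardless of endowment, so the Nash equilibrium is zero contribution and the group total is Σ E_j = 14 + 56 + 30 + 53 + 60 + 57 + 25 = 295.
Each contributed unit returns 4.200 to the group, so the social optimum is full contribution by everyone: group total = 4.200 × 295 = 1239.00.
Efficiency loss = (4.200 − 1) × 295 = 944.00.

944.00 tokens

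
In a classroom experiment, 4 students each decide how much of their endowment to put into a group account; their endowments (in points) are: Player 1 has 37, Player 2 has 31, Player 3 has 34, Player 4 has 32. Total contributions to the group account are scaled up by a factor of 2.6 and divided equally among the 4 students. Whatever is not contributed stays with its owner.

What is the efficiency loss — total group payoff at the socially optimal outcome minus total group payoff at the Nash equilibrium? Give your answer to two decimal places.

214.40 points

The private return per contributed unit is 2.6/4 = 0.6500 < 1 for every player regardless of endowment, so the Nash equilibrium is zero contribution and the group total is Σ E_j = 37 + 31 + 34 + 32 = 134.
Each contributed unit returns 2.600 to the group, so the social optimum is full contribution by everyone: group total = 2.600 × 134 = 348.40.
Efficiency loss = (2.600 − 1) × 134 = 214.40.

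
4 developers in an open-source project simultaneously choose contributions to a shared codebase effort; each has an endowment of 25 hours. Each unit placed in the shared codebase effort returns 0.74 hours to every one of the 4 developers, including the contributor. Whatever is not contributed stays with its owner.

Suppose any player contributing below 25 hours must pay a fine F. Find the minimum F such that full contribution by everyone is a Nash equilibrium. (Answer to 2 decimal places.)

6.50 hours

Given the others contribute fully, the best deviation is to contribute 0 (any partial contribution still incurs the fine and gives up units whose private return 0.74 is below 1).
Deviating from 25 to 0 saves 25 hours but forfeits the deviator's share of the drop in the shared codebase effort: 0.74 × 25 = 18.50.
So the deviation gain is 25 − 18.50 = 6.50, and the fine must be at least 6.50 hours to wipe it out.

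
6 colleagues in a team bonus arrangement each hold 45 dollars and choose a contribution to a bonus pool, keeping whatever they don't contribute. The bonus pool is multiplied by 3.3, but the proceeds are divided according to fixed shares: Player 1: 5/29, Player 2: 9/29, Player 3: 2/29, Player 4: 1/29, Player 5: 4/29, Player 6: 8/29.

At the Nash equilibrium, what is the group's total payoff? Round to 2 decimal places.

Each unit j contributes comes back to j as 3.3 × (j's share), so j prefers to contribute only if that share exceeds 1/3.3 = 0.3030; otherwise keeping the unit dominates.
Player 2 alone (share 9/29) is above the threshold, contributing 45; the remaining 5 contribute 0. Total contributed: 45.
The bonus pool pays out 3.3 × 45 = 148.50 in total (split across the unequal shares, but the aggregate is all that matters for the group sum).
The 5 free-riders keep 45 each, adding 225. Group total = 225 + 148.50 = 373.50.

373.50 dollars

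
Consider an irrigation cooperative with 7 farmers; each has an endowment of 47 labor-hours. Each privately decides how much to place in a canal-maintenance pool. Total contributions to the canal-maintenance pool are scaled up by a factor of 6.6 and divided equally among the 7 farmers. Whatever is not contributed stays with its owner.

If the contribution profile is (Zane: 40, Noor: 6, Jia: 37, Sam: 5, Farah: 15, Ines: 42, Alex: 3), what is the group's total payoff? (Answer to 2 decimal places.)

Total contributed: 40 + 6 + 37 + 5 + 15 + 42 + 3 = 148; total kept: 7 × 47 − 148 = 181.
The canal-maintenance pool pays out 6.6 × 148 = 976.80 in aggregate.
Group total = 181 + 976.80 = 1157.80.

1157.80 labor-hours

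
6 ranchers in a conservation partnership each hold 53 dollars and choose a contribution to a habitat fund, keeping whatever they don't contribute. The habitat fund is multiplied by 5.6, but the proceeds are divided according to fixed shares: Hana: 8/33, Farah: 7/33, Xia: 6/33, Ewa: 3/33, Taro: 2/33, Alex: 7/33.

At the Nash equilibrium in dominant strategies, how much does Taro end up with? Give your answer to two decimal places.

124.95 dollars

A player with share s gets back 5.6·s per unit contributed, so full contribution is dominant for anyone with s > 1/5.6 = 0.1786 and zero contribution is dominant for anyone below.
Hana, Farah, Xia and Alex are above the threshold, contributing 53 each; the remaining 2 contribute 0. Total contributed: 212.
Taro keeps 53 and receives 5.6 × 212 × 2/33 = 71.95 from the habitat fund, for a payoff of 124.95.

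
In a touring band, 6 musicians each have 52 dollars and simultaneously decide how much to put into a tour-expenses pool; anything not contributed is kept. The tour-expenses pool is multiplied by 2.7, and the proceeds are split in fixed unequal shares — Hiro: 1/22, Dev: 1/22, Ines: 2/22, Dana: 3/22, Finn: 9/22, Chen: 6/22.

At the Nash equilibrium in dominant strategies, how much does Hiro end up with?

For player j, contributing a unit is worthwhile iff 2.7 × (j's share) ≥ 1, i.e. iff j's share is at least 0.3704.
Only Finn (9/22) clears that bar, contributing 52; the remaining 5 contribute 0. Total contributed: 52.
Hiro keeps 52 and receives 2.7 × 52 × 1/22 = 6.38 from the tour-expenses pool, for a payoff of 58.38.

58.38 dollars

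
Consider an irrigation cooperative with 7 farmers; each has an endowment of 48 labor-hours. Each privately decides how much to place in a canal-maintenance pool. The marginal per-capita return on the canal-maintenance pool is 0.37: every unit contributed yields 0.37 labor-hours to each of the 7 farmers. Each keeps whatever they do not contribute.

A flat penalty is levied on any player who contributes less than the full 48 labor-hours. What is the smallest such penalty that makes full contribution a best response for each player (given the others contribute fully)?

30.24 labor-hours

Given the others contribute fully, the best deviation is to contribute 0 (any partial contribution still incurs the fine and gives up units whose private return 0.37 is below 1).
Deviating from 48 to 0 saves 48 labor-hours but forfeits the deviator's share of the drop in the canal-maintenance pool: 0.37 × 48 = 17.76.
So the deviation gain is 48 − 17.76 = 30.24, and the fine must be at least 30.24 labor-hours to wipe it out.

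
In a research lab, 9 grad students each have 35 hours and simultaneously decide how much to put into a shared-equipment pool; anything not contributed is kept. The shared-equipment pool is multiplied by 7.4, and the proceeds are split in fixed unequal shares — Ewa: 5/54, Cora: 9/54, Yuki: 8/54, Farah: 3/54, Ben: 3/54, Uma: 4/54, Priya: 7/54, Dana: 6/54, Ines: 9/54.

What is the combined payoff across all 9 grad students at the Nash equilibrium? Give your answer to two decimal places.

987.00 hours

For player j, contributing a unit is worthwhile iff 7.4 × (j's share) ≥ 1, i.e. iff j's share is at least 0.1351.
The shares above 0.1351 belong to Cora, Yuki and Ines, contributing 35 each; the remaining 6 contribute 0. Total contributed: 105.
The shared-equipment pool pays out 7.4 × 105 = 777.00 in total (split across the unequal shares, but the aggregate is all that matters for the group sum).
The 6 free-riders keep 35 each, adding 210. Group total = 210 + 777.00 = 987.00.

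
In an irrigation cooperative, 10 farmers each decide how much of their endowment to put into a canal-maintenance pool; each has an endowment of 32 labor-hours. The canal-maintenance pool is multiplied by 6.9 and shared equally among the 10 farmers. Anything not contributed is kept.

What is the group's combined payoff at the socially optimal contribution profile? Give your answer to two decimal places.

Each contributed unit returns 6.900 to the group as a whole (0.6900 to each of 10 players), which exceeds 1, so the social optimum is full contribution: group total = 6.900 × 320 = 2208.00.

2208.00 labor-hours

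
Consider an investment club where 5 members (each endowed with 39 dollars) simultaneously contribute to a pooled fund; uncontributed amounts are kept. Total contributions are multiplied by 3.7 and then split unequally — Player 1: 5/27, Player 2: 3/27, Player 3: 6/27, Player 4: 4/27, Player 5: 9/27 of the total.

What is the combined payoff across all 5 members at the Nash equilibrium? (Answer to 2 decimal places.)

Each unit j contributes comes back to j as 3.7 × (j's share), so j prefers to contribute only if that share exceeds 1/3.7 = 0.2703; otherwise keeping the unit dominates.
Player 5 alone (share 9/27) is above the threshold, contributing 39; the remaining 4 contribute 0. Total contributed: 39.
The pooled fund pays out 3.7 × 39 = 144.30 in total (split across the unequal shares, but the aggregate is all that matters for the group sum).
The 4 free-riders keep 39 each, adding 156. Group total = 156 + 144.30 = 300.30.

300.30 dollars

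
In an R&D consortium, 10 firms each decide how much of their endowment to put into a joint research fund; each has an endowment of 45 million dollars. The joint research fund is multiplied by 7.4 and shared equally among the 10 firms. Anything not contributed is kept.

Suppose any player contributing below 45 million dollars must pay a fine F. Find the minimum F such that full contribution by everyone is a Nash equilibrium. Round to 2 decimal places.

11.70 million dollars

Given the others contribute fully, the best deviation is to contribute 0 (any partial contribution still incurs the fine and gives up units whose private return 0.7400 is below 1).
Deviating from 45 to 0 saves 45 million dollars but forfeits the deviator's share of the drop in the joint research fund: 7.4/10 × 45 = 33.30.
So the deviation gain is 45 − 33.30 = 11.70, and the fine must be at least 11.70 million dollars to wipe it out.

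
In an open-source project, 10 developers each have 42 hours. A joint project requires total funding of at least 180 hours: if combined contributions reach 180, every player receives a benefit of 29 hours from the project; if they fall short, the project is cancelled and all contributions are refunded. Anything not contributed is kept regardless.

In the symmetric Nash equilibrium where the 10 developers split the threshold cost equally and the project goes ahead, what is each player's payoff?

Equal share of the threshold: 180/10 = 18.
At this profile no one gains by cutting their contribution: any cut drops the total below 180, the project is cancelled, contributions are refunded, and the deviator ends with 42, which is less than 42 − 18 + 29 = 53. Contributing more than 18 just wastes the excess. So contributing exactly 18 is a best response.
Each player's payoff: 42 − 18 + 29 = 53.

53 hours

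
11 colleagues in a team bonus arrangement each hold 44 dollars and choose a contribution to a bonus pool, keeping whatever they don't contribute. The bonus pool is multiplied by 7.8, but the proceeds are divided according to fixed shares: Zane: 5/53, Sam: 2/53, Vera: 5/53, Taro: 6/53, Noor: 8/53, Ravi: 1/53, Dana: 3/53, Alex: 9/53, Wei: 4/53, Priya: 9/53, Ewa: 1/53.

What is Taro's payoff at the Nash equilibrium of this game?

160.56 dollars

For player j, contributing a unit is worthwhile iff 7.8 × (j's share) ≥ 1, i.e. iff j's share is at least 0.1282.
Noor, Alex and Priya clear that bar, contributing 44 each; the remaining 8 contribute 0. Total contributed: 132.
Taro keeps 44 and receives 7.8 × 132 × 6/53 = 116.56 from the bonus pool, for a payoff of 160.56.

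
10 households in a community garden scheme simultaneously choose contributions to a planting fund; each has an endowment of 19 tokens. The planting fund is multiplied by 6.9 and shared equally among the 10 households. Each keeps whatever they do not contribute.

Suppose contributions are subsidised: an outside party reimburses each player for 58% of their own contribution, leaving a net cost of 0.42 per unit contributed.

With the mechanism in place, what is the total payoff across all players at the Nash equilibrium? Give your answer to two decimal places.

1421.20 tokens

With the mechanism, a contributed unit returns (6.9/10) / 0.42 = 1.6429 per unit of net cost to the contributor — now above 1 — so contributing fully is weakly dominant for every player.
At the Nash equilibrium everyone contributes 19. Group total payoff = 10 × (19 × 0.58 + 6.9 × 19) = 1421.20.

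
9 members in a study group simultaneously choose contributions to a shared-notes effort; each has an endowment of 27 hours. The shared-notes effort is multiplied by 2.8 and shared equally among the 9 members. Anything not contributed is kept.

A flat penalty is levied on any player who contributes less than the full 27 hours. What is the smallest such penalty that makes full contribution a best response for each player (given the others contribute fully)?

Given the others contribute fully, the best deviation is to contribute 0 (any partial contribution still incurs the fine and gives up units whose private return 0.3111 is below 1).
Deviating from 27 to 0 saves 27 hours but forfeits the deviator's share of the drop in the shared-notes effort: 2.8/9 × 27 = 8.40.
So the deviation gain is 27 − 8.40 = 18.60, and the fine must be at least 18.60 hours to wipe it out.

18.60 hours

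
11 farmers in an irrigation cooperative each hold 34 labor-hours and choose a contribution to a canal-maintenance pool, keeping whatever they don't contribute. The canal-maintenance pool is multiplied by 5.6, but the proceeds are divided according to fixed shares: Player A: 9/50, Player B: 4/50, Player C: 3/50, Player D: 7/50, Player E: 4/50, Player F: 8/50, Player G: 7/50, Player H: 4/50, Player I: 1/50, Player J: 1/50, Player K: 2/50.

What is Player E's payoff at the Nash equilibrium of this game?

Player j's private return per contributed unit is 5.6 × (j's share). Contributing is weakly dominant for j when that share is at least 1/5.6 = 0.1786, and contributing 0 is dominant otherwise.
Player A alone (share 9/50) is above the threshold, contributing 34; the remaining 10 contribute 0. Total contributed: 34.
Player E keeps 34 and receives 5.6 × 34 × 4/50 = 15.23 from the canal-maintenance pool, for a payoff of 49.23.

49.23 labor-hours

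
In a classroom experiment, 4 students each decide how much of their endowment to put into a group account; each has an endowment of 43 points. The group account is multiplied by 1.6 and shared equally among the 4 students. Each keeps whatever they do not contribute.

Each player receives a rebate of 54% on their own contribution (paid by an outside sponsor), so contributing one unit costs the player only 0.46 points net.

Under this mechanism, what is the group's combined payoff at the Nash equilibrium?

172.00 points

With the mechanism, a contributed unit returns (1.6/4) / 0.46 = 0.8696 per unit of net cost — still below 1 — so contributing 0 remains dominant for every player.
At the Nash equilibrium no one contributes; group total payoff = 4 × 43 = 172.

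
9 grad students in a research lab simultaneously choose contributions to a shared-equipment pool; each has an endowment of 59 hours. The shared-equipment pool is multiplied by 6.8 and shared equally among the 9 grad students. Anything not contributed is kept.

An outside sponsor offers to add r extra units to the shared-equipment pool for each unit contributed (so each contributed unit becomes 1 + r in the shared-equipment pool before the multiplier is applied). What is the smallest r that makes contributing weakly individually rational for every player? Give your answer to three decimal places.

0.324

With matching at rate r, one contributed unit becomes (1 + r) in the shared-equipment pool and returns 6.8 × (1 + r) / 9 to the contributor.
Setting this equal to 1: 1 + r = 9/6.8 = 1.3235.
So the minimum matching rate is r = 1.3235 − 1 = 0.324.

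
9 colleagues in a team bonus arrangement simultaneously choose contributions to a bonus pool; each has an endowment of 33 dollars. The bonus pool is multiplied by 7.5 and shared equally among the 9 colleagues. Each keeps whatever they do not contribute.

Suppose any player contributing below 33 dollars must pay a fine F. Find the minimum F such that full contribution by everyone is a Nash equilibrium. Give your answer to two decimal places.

5.50 dollars

Given the others contribute fully, the best deviation is to contribute 0 (any partial contribution still incurs the fine and gives up units whose private return 0.8333 is below 1).
Deviating from 33 to 0 saves 33 dollars but forfeits the deviator's share of the drop in the bonus pool: 7.5/9 × 33 = 27.50.
So the deviation gain is 33 − 27.50 = 5.50, and the fine must be at least 5.50 dollars to wipe it out.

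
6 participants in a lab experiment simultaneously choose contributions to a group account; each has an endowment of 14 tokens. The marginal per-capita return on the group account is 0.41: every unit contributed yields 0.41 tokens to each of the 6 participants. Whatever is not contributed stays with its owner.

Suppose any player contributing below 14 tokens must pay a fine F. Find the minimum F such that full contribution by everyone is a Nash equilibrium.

8.26 tokens

Given the others contribute fully, the best deviation is to contribute 0 (any partial contribution still incurs the fine and gives up units whose private return 0.41 is below 1).
Deviating from 14 to 0 saves 14 tokens but forfeits the deviator's share of the drop in the group account: 0.41 × 14 = 5.74.
So the deviation gain is 14 − 5.74 = 8.26, and the fine must be at least 8.26 tokens to wipe it out.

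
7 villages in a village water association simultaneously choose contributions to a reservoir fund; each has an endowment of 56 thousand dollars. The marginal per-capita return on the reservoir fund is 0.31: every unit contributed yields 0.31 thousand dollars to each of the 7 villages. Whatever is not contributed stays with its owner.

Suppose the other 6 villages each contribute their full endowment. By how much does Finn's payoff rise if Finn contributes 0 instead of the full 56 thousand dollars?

Switching from a contribution of 56 to 0 lets Finn keep an extra 56 thousand dollars, but lowers the reservoir fund by 56, which costs Finn their own share of that drop: 0.31 × 56 = 17.36.
Net gain = 56 − 17.36 = 38.64. The private return per contributed unit (0.31) is below 1, so free-riding is indeed the best response regardless of what the others do.

38.64 thousand dollars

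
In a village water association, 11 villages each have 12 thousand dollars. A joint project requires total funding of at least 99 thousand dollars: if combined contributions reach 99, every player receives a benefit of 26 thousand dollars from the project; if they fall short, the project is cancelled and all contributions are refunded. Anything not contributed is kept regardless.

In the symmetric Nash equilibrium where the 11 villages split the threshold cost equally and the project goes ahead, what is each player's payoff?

Equal share of the threshold: 99/11 = 9.
At this profile no one gains by cutting their contribution: any cut drops the total below 99, the project is cancelled, contributions are refunded, and the deviator ends with 12, which is less than 12 − 9 + 26 = 29. Contributing more than 9 just wastes the excess. So contributing exactly 9 is a best response.
Each player's payoff: 12 − 9 + 26 = 29.

29 thousand dollars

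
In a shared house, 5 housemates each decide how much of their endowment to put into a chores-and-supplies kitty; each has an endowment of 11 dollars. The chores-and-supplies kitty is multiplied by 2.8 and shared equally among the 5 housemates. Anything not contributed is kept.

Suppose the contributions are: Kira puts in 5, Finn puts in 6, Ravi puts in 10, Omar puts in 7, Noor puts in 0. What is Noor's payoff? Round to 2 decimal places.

Total contributed: 5 + 6 + 10 + 7 + 0 = 28.
Each receives 2.8 × 28 / 5 = 15.68 from the chores-and-supplies kitty.
Noor keeps 11 − 0 = 11, so Noor's payoff is 11 + 15.68 = 26.68.

26.68 dollars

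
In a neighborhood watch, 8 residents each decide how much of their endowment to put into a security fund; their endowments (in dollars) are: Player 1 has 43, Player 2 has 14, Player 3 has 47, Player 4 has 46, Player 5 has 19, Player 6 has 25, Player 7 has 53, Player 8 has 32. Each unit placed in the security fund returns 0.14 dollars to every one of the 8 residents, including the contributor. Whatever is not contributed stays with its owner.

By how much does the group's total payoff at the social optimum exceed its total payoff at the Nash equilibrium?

33.48 dollars

The private return per contributed unit is 0.14 < 1 for everyone, so the Nash equilibrium is zero contribution and the group total is Σ E_j = 43 + 14 + 47 + 46 + 19 + 25 + 53 + 32 = 279.
Each contributed unit returns 1.120 to the group, so the social optimum is full contribution by everyone: group total = 1.120 × 279 = 312.48.
Efficiency loss = (1.120 − 1) × 279 = 33.48.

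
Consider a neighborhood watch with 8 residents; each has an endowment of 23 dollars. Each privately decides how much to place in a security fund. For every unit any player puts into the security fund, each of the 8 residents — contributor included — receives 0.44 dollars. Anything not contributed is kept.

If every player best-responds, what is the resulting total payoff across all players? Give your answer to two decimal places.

The private return per contributed unit is 0.44 < 1, so contributing 0 is dominant for every player. At the Nash equilibrium everyone keeps their 23, and the group total is 8 × 23 = 184.

184.00 dollars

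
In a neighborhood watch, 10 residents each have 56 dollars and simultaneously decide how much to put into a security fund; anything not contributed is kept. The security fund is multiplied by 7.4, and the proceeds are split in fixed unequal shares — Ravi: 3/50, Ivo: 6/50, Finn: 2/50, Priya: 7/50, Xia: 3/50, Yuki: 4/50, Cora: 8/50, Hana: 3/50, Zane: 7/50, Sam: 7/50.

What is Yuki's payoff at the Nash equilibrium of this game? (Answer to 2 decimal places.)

Each unit j contributes comes back to j as 7.4 × (j's share), so j prefers to contribute only if that share exceeds 1/7.4 = 0.1351; otherwise keeping the unit dominates.
The shares above 0.1351 belong to Priya, Cora, Zane and Sam, contributing 56 each; the remaining 6 contribute 0. Total contributed: 224.
Yuki keeps 56 and receives 7.4 × 224 × 4/50 = 132.61 from the security fund, for a payoff of 188.61.

188.61 dollars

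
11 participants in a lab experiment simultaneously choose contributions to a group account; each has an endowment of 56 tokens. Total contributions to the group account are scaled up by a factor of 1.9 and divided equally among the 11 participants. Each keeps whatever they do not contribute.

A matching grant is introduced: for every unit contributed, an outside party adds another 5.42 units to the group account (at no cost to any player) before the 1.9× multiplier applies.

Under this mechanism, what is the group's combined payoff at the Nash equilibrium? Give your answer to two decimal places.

7513.97 tokens

The effective private return per unit is now 1.9 × 6.42 / 11 = 1.1089 > 1, so every player's dominant strategy flips to full contribution.
So the Nash equilibrium is full contribution by all 11; the group earns 1.9 × 6.42 × 616 = 7513.97.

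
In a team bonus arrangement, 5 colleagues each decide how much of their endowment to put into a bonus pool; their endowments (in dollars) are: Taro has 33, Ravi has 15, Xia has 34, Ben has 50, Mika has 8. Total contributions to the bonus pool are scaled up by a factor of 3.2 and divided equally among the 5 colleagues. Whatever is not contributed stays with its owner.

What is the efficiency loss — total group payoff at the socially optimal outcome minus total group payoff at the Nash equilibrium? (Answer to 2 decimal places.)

The private return per contributed unit is 3.2/5 = 0.6400 < 1 for every player regardless of endowment, so the Nash equilibrium is zero contribution and the group total is Σ E_j = 33 + 15 + 34 + 50 + 8 = 140.
Each contributed unit returns 3.200 to the group, so the social optimum is full contribution by everyone: group total = 3.200 × 140 = 448.00.
Efficiency loss = (3.200 − 1) × 140 = 308.00.

308.00 dollars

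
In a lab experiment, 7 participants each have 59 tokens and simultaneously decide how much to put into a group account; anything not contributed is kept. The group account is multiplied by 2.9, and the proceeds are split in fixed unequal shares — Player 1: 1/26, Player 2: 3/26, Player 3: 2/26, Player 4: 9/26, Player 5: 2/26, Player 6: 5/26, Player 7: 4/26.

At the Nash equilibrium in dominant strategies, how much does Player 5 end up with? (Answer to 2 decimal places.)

72.16 tokens

Player j's private return per contributed unit is 2.9 × (j's share). Contributing is weakly dominant for j when that share is at least 1/2.9 = 0.3448, and contributing 0 is dominant otherwise.
Only Player 4 (9/26) clears that bar, contributing 59; the remaining 6 contribute 0. Total contributed: 59.
Player 5 keeps 59 and receives 2.9 × 59 × 2/26 = 13.16 from the group account, for a payoff of 72.16.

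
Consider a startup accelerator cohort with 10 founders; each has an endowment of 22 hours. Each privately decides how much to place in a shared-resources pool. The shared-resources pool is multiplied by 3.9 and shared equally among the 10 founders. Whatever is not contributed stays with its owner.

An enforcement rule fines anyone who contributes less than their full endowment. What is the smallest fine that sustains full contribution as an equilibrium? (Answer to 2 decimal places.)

13.42 hours

Given the others contribute fully, the best deviation is to contribute 0 (any partial contribution still incurs the fine and gives up units whose private return 0.3900 is below 1).
Deviating from 22 to 0 saves 22 hours but forfeits the deviator's share of the drop in the shared-resources pool: 3.9/10 × 22 = 8.58.
So the deviation gain is 22 − 8.58 = 13.42, and the fine must be at least 13.42 hours to wipe it out.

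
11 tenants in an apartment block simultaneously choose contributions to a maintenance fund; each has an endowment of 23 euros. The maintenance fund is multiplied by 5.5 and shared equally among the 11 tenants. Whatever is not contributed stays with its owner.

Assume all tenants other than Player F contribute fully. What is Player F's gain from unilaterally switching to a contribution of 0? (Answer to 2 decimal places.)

Switching from a contribution of 23 to 0 lets Player F keep an extra 23 euros, but lowers the maintenance fund by 23, which costs Player F their own share of that drop: 5.5/11 × 23 = 11.50.
Net gain = 23 − 11.50 = 11.50. The private return per contributed unit (0.5000) is below 1, so free-riding is indeed the best response regardless of what the others do.

11.50 euros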